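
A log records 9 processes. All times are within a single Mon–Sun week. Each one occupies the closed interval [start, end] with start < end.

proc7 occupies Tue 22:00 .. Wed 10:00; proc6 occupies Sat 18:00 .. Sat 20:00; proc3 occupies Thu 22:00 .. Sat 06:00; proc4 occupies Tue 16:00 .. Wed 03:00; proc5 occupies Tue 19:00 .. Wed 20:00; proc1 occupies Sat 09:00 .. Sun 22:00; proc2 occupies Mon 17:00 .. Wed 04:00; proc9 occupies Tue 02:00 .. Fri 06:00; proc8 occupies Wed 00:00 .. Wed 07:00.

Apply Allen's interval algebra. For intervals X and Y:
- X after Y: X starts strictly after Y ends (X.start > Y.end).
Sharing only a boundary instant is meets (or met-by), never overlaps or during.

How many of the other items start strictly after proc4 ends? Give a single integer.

Target proc4 = [Tue 16:00, Wed 03:00].
proc1 [Sat 09:00, Sun 22:00] → after → counts.
proc2 [Mon 17:00, Wed 04:00] → contains → no.
proc3 [Thu 22:00, Sat 06:00] → after → counts.
proc5 [Tue 19:00, Wed 20:00] → overlapped-by → no.
proc6 [Sat 18:00, Sat 20:00] → after → counts.
proc7 [Tue 22:00, Wed 10:00] → overlapped-by → no.
proc8 [Wed 00:00, Wed 07:00] → overlapped-by → no.
proc9 [Tue 02:00, Fri 06:00] → contains → no.
Total: 3.

3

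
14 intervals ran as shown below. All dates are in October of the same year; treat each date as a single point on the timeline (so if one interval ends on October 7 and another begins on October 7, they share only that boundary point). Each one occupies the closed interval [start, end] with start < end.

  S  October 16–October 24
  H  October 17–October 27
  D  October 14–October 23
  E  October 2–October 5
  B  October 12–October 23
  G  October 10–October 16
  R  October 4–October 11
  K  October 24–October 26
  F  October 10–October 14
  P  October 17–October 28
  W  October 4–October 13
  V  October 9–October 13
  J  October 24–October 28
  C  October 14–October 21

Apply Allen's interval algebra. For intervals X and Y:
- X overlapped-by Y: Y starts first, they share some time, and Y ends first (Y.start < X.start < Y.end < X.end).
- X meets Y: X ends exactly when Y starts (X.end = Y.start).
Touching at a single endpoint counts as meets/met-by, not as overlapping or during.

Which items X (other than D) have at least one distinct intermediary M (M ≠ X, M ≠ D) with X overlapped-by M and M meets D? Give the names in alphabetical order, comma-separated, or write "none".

B

Target D = [October 14, October 23].
Intermediaries M with M meets D: F.
Via F — items with X overlapped-by F: B.
Union: B.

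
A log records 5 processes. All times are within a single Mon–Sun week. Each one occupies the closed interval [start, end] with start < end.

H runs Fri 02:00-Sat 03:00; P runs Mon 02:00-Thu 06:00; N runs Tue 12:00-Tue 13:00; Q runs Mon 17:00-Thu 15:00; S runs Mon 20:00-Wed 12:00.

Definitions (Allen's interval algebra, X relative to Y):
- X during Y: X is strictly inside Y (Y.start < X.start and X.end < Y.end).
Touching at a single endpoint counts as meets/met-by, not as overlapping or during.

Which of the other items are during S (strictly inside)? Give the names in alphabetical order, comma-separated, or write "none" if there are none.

Target S = [Mon 20:00, Wed 12:00].
H [Fri 02:00, Sat 03:00] → after → no.
N [Tue 12:00, Tue 13:00] → during → yes.
P [Mon 02:00, Thu 06:00] → contains → no.
Q [Mon 17:00, Thu 15:00] → contains → no.
Result: N.

N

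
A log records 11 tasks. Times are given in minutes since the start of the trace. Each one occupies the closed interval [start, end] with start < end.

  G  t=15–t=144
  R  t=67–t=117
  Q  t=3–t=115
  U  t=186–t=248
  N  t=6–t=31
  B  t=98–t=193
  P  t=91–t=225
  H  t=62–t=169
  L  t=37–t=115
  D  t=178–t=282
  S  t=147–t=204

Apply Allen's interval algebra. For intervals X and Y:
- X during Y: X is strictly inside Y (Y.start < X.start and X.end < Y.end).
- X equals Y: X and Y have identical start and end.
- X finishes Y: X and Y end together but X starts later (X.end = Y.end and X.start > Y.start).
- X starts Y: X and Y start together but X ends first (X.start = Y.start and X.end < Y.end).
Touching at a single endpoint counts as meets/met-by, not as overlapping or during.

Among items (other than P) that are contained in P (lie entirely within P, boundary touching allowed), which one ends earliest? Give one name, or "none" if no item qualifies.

Target P = [t=91, t=225].
B [t=98, t=193] → during → candidate.
D [t=178, t=282] → overlapped-by → excluded.
G [t=15, t=144] → overlaps → excluded.
H [t=62, t=169] → overlaps → excluded.
L [t=37, t=115] → overlaps → excluded.
N [t=6, t=31] → before → excluded.
Q [t=3, t=115] → overlaps → excluded.
R [t=67, t=117] → overlaps → excluded.
S [t=147, t=204] → during → candidate.
U [t=186, t=248] → overlapped-by → excluded.
Among candidates, earliest end is t=193 → B.

B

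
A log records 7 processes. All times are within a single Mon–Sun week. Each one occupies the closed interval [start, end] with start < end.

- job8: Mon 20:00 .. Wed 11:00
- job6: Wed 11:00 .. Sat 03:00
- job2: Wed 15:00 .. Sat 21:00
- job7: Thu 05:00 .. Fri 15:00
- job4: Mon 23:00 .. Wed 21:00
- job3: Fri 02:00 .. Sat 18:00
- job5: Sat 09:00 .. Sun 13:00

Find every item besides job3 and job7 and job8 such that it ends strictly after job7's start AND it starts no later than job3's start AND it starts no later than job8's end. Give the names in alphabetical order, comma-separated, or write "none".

job6

Conditions: its end is strictly after job7's start (X.end > Thu 05:00) AND its start is no later than job3's start (X.start <= Fri 02:00) AND its start is no later than job8's end (X.start <= Wed 11:00).
job2: end Sat 21:00 > Thu 05:00? ✓; start Wed 15:00 <= Fri 02:00? ✓; start Wed 15:00 <= Wed 11:00? ✗ → no.
job4: end Wed 21:00 > Thu 05:00? ✗; start Mon 23:00 <= Fri 02:00? ✓; start Mon 23:00 <= Wed 11:00? ✓ → no.
job5: end Sun 13:00 > Thu 05:00? ✓; start Sat 09:00 <= Fri 02:00? ✗; start Sat 09:00 <= Wed 11:00? ✗ → no.
job6: end Sat 03:00 > Thu 05:00? ✓; start Wed 11:00 <= Fri 02:00? ✓; start Wed 11:00 <= Wed 11:00? ✓ → yes.
Result: job6.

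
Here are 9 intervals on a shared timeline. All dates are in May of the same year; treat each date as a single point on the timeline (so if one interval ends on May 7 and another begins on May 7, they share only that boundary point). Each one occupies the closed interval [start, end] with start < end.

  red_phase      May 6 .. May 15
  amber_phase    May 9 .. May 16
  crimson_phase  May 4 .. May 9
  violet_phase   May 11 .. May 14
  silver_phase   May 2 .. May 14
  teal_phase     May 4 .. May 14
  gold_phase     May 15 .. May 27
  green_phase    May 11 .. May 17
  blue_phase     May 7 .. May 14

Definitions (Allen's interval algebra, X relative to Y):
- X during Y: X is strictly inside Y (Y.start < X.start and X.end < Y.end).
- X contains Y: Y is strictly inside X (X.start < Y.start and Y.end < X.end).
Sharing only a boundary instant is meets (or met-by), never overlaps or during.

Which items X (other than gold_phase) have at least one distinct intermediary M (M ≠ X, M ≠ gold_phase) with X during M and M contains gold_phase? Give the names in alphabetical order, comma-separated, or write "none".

none

Target gold_phase = [May 15, May 27].
Intermediaries M with M contains gold_phase: none.
Union: none.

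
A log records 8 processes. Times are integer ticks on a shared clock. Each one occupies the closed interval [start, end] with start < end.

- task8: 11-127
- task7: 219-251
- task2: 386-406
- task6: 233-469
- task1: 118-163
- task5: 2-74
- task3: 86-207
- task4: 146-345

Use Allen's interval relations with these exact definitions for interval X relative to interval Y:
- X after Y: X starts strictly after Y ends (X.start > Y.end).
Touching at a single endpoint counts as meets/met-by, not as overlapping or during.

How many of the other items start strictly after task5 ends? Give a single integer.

Target task5 = [2, 74].
task1 [118, 163] → after → counts.
task2 [386, 406] → after → counts.
task3 [86, 207] → after → counts.
task4 [146, 345] → after → counts.
task6 [233, 469] → after → counts.
task7 [219, 251] → after → counts.
task8 [11, 127] → overlapped-by → no.
Total: 6.

6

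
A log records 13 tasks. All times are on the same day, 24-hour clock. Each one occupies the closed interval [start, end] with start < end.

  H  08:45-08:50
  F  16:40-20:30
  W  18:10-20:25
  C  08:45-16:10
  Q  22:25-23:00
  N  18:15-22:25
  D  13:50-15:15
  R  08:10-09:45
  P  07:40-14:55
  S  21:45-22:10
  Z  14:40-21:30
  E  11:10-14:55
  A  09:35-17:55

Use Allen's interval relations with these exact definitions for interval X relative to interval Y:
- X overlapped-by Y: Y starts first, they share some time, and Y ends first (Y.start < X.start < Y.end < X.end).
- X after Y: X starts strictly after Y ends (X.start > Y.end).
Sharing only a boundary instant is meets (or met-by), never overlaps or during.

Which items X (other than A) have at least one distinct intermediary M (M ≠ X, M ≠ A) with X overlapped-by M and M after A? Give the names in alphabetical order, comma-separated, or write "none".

Target A = [09:35, 17:55].
Intermediaries M with M after A: N, Q, S, W.
Via N — items with X overlapped-by N: none.
Via Q — items with X overlapped-by Q: none.
Via S — items with X overlapped-by S: none.
Via W — items with X overlapped-by W: N.
Union: N.

N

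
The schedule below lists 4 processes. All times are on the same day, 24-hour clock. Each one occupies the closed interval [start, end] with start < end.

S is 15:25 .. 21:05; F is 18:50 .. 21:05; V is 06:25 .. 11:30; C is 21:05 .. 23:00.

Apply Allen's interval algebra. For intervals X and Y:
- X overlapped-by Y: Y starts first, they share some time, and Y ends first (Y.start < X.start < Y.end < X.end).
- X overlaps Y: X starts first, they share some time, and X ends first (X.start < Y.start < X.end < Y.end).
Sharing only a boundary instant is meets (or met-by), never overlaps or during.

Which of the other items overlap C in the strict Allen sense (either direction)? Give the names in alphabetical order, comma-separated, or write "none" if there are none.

Target C = [21:05, 23:00].
F [18:50, 21:05] → meets → no.
S [15:25, 21:05] → meets → no.
V [06:25, 11:30] → before → no.
Result: none.

none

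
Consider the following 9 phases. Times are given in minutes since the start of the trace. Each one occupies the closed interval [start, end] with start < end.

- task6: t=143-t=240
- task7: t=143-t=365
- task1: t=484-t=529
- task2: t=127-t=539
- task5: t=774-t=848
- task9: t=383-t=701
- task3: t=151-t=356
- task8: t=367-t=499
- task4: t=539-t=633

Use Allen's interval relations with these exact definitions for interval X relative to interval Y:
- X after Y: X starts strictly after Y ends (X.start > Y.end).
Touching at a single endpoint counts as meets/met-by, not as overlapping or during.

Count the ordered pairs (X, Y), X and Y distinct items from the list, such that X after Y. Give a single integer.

Checking all 72 ordered pairs for relation 'after'; matching pairs in alphabetical order:
(task1, task3): task1 after task3 ✓
(task1, task6): task1 after task6 ✓
(task1, task7): task1 after task7 ✓
(task4, task1): task4 after task1 ✓
(task4, task3): task4 after task3 ✓
(task4, task6): task4 after task6 ✓
(task4, task7): task4 after task7 ✓
(task4, task8): task4 after task8 ✓
(task5, task1): task5 after task1 ✓
(task5, task2): task5 after task2 ✓
(task5, task3): task5 after task3 ✓
(task5, task4): task5 after task4 ✓
(task5, task6): task5 after task6 ✓
(task5, task7): task5 after task7 ✓
(task5, task8): task5 after task8 ✓
(task5, task9): task5 after task9 ✓
(task8, task3): task8 after task3 ✓
(task8, task6): task8 after task6 ✓
(task8, task7): task8 after task7 ✓
(task9, task3): task9 after task3 ✓
(task9, task6): task9 after task6 ✓
(task9, task7): task9 after task7 ✓
Count: 22.

22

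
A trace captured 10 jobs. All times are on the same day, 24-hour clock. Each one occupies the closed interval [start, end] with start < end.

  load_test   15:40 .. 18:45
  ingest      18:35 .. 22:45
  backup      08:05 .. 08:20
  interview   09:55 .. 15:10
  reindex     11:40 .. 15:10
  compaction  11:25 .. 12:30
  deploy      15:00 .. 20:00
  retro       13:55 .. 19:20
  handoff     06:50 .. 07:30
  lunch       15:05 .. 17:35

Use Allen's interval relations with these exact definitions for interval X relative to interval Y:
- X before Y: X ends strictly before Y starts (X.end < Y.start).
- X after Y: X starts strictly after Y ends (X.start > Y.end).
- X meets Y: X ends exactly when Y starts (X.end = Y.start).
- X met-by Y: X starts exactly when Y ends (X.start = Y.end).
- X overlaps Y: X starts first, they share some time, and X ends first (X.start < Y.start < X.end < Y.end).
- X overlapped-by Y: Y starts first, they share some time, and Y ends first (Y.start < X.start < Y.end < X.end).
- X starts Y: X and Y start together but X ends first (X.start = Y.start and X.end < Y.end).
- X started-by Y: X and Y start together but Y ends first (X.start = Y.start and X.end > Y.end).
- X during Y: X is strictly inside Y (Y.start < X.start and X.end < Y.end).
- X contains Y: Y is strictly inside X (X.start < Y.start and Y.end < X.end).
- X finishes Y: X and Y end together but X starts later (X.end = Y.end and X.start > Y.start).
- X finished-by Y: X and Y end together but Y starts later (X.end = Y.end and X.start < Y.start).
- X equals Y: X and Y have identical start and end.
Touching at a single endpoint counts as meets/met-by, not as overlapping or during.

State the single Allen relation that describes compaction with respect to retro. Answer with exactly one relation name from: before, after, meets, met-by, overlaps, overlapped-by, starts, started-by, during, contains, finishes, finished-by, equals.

compaction = [11:25, 12:30]; retro = [13:55, 19:20].
Compare endpoints: compaction.start < retro.start, compaction.start < retro.end, compaction.end < retro.start, compaction.end < retro.end.
That pattern is 'before'.

before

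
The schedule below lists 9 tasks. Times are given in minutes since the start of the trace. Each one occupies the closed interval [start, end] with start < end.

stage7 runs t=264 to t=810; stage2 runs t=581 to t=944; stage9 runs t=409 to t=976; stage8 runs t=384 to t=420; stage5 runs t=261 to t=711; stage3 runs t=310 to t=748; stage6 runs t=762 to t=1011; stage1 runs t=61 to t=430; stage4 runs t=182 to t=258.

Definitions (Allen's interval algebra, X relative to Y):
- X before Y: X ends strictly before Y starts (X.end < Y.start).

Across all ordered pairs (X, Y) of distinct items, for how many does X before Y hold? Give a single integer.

Checking all 72 ordered pairs for relation 'before'; matching pairs in alphabetical order:
(stage1, stage2): stage1 before stage2 ✓
(stage1, stage6): stage1 before stage6 ✓
(stage3, stage6): stage3 before stage6 ✓
(stage4, stage2): stage4 before stage2 ✓
(stage4, stage3): stage4 before stage3 ✓
(stage4, stage5): stage4 before stage5 ✓
(stage4, stage6): stage4 before stage6 ✓
(stage4, stage7): stage4 before stage7 ✓
(stage4, stage8): stage4 before stage8 ✓
(stage4, stage9): stage4 before stage9 ✓
(stage5, stage6): stage5 before stage6 ✓
(stage8, stage2): stage8 before stage2 ✓
(stage8, stage6): stage8 before stage6 ✓
Count: 13.

13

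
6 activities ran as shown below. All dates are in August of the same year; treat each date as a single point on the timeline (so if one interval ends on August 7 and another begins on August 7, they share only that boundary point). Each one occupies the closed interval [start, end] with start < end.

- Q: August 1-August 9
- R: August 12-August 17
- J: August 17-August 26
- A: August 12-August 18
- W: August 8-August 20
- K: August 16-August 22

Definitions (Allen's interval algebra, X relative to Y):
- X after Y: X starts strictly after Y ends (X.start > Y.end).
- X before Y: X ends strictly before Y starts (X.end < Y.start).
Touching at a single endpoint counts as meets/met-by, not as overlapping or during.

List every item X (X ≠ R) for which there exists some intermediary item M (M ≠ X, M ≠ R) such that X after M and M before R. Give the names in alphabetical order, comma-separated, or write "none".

Target R = [August 12, August 17].
Intermediaries M with M before R: Q.
Via Q — items with X after Q: A, J, K.
Union: A, J, K.

A, J, K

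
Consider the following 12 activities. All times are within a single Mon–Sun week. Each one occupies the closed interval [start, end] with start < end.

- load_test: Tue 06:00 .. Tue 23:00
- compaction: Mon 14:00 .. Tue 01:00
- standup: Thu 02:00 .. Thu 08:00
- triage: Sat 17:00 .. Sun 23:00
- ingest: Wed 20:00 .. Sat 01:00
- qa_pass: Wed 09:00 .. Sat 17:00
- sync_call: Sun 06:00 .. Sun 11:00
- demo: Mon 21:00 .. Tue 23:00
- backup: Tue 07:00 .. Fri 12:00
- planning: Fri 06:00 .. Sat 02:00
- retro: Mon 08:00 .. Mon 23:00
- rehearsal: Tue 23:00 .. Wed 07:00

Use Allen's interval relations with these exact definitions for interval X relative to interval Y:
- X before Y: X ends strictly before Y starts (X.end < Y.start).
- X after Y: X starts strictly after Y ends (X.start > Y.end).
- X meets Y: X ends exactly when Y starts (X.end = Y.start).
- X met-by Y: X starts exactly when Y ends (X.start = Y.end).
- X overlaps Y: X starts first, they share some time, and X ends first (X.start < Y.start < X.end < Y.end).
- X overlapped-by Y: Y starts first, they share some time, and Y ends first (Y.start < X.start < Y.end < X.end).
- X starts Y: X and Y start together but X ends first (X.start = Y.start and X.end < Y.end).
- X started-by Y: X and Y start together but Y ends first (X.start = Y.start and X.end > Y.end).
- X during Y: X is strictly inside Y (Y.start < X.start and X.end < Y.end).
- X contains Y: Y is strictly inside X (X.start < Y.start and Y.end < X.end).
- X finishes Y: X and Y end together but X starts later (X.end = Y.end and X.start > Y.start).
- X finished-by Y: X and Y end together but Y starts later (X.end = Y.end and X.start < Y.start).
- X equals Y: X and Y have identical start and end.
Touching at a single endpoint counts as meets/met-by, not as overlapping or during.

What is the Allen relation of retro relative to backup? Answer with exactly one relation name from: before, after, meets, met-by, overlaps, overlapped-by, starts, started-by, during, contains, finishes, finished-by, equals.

before

retro = [Mon 08:00, Mon 23:00]; backup = [Tue 07:00, Fri 12:00].
Compare endpoints: retro.start < backup.start, retro.start < backup.end, retro.end < backup.start, retro.end < backup.end.
That pattern is 'before'.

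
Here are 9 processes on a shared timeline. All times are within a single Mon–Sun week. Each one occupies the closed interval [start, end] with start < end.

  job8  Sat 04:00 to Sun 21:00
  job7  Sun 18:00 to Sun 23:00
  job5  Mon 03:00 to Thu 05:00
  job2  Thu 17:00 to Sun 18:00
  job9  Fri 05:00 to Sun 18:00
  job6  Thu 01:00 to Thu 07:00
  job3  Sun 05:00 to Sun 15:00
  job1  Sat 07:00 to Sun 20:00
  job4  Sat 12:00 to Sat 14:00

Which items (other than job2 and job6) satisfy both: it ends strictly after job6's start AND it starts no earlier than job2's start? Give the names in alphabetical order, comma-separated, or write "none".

Conditions: its end is strictly after job6's start (X.end > Thu 01:00) AND its start is no earlier than job2's start (X.start >= Thu 17:00).
job1: end Sun 20:00 > Thu 01:00? ✓; start Sat 07:00 >= Thu 17:00? ✓ → yes.
job3: end Sun 15:00 > Thu 01:00? ✓; start Sun 05:00 >= Thu 17:00? ✓ → yes.
job4: end Sat 14:00 > Thu 01:00? ✓; start Sat 12:00 >= Thu 17:00? ✓ → yes.
job5: end Thu 05:00 > Thu 01:00? ✓; start Mon 03:00 >= Thu 17:00? ✗ → no.
job7: end Sun 23:00 > Thu 01:00? ✓; start Sun 18:00 >= Thu 17:00? ✓ → yes.
job8: end Sun 21:00 > Thu 01:00? ✓; start Sat 04:00 >= Thu 17:00? ✓ → yes.
job9: end Sun 18:00 > Thu 01:00? ✓; start Fri 05:00 >= Thu 17:00? ✓ → yes.
Result: job1, job3, job4, job7, job8, job9.

job1, job3, job4, job7, job8, job9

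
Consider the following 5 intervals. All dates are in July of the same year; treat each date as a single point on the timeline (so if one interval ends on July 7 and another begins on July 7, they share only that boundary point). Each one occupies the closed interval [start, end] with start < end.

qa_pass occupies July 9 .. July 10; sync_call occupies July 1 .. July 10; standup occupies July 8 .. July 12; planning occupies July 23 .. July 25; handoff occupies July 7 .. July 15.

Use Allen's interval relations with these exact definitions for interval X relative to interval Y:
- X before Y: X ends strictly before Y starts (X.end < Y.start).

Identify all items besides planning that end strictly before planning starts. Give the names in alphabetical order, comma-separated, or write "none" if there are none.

handoff, qa_pass, standup, sync_call

Target planning = [July 23, July 25].
handoff [July 7, July 15] → before → yes.
qa_pass [July 9, July 10] → before → yes.
standup [July 8, July 12] → before → yes.
sync_call [July 1, July 10] → before → yes.
Result: handoff, qa_pass, standup, sync_call.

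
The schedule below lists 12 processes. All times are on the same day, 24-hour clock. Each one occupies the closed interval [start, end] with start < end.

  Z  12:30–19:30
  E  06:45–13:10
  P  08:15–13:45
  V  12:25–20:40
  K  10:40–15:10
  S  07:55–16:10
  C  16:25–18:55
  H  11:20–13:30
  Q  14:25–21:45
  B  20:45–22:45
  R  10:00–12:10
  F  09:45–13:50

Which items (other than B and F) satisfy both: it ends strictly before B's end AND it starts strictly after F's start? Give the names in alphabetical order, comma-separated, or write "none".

C, H, K, Q, R, V, Z

Conditions: its end is strictly before B's end (X.end < 22:45) AND its start is strictly after F's start (X.start > 09:45).
C: end 18:55 < 22:45? ✓; start 16:25 > 09:45? ✓ → yes.
E: end 13:10 < 22:45? ✓; start 06:45 > 09:45? ✗ → no.
H: end 13:30 < 22:45? ✓; start 11:20 > 09:45? ✓ → yes.
K: end 15:10 < 22:45? ✓; start 10:40 > 09:45? ✓ → yes.
P: end 13:45 < 22:45? ✓; start 08:15 > 09:45? ✗ → no.
Q: end 21:45 < 22:45? ✓; start 14:25 > 09:45? ✓ → yes.
R: end 12:10 < 22:45? ✓; start 10:00 > 09:45? ✓ → yes.
S: end 16:10 < 22:45? ✓; start 07:55 > 09:45? ✗ → no.
V: end 20:40 < 22:45? ✓; start 12:25 > 09:45? ✓ → yes.
Z: end 19:30 < 22:45? ✓; start 12:30 > 09:45? ✓ → yes.
Result: C, H, K, Q, R, V, Z.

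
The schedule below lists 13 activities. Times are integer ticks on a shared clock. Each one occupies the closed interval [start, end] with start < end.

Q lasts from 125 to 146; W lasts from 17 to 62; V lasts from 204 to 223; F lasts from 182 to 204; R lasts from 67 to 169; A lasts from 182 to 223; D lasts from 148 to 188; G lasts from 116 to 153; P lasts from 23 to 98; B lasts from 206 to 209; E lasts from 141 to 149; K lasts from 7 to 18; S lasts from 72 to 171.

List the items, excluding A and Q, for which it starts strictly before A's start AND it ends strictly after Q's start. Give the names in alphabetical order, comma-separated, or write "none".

D, E, G, R, S

Conditions: its start is strictly before A's start (X.start < 182) AND its end is strictly after Q's start (X.end > 125).
B: start 206 < 182? ✗; end 209 > 125? ✓ → no.
D: start 148 < 182? ✓; end 188 > 125? ✓ → yes.
E: start 141 < 182? ✓; end 149 > 125? ✓ → yes.
F: start 182 < 182? ✗; end 204 > 125? ✓ → no.
G: start 116 < 182? ✓; end 153 > 125? ✓ → yes.
K: start 7 < 182? ✓; end 18 > 125? ✗ → no.
P: start 23 < 182? ✓; end 98 > 125? ✗ → no.
R: start 67 < 182? ✓; end 169 > 125? ✓ → yes.
S: start 72 < 182? ✓; end 171 > 125? ✓ → yes.
V: start 204 < 182? ✗; end 223 > 125? ✓ → no.
W: start 17 < 182? ✓; end 62 > 125? ✗ → no.
Result: D, E, G, R, S.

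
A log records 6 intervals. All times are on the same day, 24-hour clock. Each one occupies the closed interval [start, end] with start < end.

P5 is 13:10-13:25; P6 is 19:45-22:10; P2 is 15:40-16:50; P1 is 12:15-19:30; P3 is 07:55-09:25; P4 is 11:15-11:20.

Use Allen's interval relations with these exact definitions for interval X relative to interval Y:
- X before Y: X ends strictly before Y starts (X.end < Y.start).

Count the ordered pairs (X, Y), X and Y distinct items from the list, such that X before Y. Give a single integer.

Checking all 30 ordered pairs for relation 'before'; matching pairs in alphabetical order:
(P1, P6): P1 before P6 ✓
(P2, P6): P2 before P6 ✓
(P3, P1): P3 before P1 ✓
(P3, P2): P3 before P2 ✓
(P3, P4): P3 before P4 ✓
(P3, P5): P3 before P5 ✓
(P3, P6): P3 before P6 ✓
(P4, P1): P4 before P1 ✓
(P4, P2): P4 before P2 ✓
(P4, P5): P4 before P5 ✓
(P4, P6): P4 before P6 ✓
(P5, P2): P5 before P2 ✓
(P5, P6): P5 before P6 ✓
Count: 13.

13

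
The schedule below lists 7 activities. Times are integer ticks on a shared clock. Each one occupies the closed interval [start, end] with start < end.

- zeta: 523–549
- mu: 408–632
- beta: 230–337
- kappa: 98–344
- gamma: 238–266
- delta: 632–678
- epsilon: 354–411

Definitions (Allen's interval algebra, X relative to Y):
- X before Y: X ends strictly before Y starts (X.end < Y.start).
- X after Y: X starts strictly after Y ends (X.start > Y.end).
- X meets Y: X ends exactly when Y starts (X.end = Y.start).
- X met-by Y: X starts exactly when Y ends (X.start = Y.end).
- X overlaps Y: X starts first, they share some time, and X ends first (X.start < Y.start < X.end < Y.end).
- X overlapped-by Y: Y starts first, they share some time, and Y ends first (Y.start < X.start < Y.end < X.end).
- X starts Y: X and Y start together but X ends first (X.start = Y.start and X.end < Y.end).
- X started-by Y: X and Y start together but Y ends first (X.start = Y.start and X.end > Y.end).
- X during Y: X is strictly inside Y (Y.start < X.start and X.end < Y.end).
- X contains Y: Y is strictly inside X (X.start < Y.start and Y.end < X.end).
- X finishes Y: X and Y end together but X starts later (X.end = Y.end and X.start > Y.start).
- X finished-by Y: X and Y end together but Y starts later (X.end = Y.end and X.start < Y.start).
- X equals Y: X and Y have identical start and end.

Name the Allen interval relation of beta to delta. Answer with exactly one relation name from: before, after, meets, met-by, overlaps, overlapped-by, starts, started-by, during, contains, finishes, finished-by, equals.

before

beta = [230, 337]; delta = [632, 678].
Compare endpoints: beta.start < delta.start, beta.start < delta.end, beta.end < delta.start, beta.end < delta.end.
That pattern is 'before'.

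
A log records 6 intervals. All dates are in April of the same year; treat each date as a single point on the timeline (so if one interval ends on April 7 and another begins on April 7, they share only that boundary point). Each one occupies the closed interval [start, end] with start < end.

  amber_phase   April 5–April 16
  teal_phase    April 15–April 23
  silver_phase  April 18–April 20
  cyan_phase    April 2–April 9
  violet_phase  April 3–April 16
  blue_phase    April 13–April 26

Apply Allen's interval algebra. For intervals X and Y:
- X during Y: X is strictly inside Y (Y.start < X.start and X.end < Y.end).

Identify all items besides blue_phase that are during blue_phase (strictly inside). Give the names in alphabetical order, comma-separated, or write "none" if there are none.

silver_phase, teal_phase

Target blue_phase = [April 13, April 26].
amber_phase [April 5, April 16] → overlaps → no.
cyan_phase [April 2, April 9] → before → no.
silver_phase [April 18, April 20] → during → yes.
teal_phase [April 15, April 23] → during → yes.
violet_phase [April 3, April 16] → overlaps → no.
Result: silver_phase, teal_phase.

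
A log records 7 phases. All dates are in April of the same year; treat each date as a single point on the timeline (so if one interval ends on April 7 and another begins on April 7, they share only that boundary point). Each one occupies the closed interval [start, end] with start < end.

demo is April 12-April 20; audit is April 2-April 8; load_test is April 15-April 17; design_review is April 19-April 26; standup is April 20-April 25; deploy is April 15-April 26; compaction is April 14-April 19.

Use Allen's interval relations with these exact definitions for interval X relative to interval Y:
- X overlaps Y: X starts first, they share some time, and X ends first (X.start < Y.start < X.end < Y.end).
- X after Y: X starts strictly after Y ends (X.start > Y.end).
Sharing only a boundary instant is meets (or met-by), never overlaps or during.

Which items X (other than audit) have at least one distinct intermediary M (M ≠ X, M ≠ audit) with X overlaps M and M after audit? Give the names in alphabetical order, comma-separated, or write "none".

compaction, demo

Target audit = [April 2, April 8].
Intermediaries M with M after audit: compaction, demo, deploy, design_review, load_test, standup.
Via compaction — items with X overlaps compaction: none.
Via demo — items with X overlaps demo: none.
Via deploy — items with X overlaps deploy: compaction, demo.
Via design_review — items with X overlaps design_review: demo.
Via load_test — items with X overlaps load_test: none.
Via standup — items with X overlaps standup: none.
Union: compaction, demo.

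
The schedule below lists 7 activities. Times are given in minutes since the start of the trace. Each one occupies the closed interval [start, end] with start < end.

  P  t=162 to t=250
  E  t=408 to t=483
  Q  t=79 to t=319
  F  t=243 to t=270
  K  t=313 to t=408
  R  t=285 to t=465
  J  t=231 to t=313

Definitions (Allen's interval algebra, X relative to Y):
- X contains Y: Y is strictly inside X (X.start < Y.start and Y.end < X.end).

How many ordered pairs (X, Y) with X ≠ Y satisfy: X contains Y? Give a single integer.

5

Checking all 42 ordered pairs for relation 'contains'; matching pairs in alphabetical order:
(J, F): J contains F ✓
(Q, F): Q contains F ✓
(Q, J): Q contains J ✓
(Q, P): Q contains P ✓
(R, K): R contains K ✓
Count: 5.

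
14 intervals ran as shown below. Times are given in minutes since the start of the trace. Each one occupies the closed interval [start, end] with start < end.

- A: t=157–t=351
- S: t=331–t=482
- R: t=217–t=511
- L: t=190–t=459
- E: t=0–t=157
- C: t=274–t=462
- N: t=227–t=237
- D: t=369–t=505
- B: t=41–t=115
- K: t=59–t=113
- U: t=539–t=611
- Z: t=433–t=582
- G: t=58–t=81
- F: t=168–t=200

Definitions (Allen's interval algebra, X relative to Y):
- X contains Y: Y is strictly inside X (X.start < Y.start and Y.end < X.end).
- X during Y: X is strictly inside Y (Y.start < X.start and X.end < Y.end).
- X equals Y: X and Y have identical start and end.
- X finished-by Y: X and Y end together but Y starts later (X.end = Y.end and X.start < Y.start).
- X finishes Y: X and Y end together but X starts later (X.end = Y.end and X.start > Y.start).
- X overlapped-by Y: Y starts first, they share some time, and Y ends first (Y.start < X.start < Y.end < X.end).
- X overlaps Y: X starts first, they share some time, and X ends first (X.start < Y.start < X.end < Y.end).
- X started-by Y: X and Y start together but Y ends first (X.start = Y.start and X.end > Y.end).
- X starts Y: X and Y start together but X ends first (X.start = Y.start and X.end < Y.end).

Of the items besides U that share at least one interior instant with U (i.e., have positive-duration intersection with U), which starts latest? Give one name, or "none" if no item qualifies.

Target U = [t=539, t=611].
A [t=157, t=351] → before → excluded.
B [t=41, t=115] → before → excluded.
C [t=274, t=462] → before → excluded.
D [t=369, t=505] → before → excluded.
E [t=0, t=157] → before → excluded.
F [t=168, t=200] → before → excluded.
G [t=58, t=81] → before → excluded.
K [t=59, t=113] → before → excluded.
L [t=190, t=459] → before → excluded.
N [t=227, t=237] → before → excluded.
R [t=217, t=511] → before → excluded.
S [t=331, t=482] → before → excluded.
Z [t=433, t=582] → overlaps → candidate.
Among candidates, latest start is t=433 → Z.

Z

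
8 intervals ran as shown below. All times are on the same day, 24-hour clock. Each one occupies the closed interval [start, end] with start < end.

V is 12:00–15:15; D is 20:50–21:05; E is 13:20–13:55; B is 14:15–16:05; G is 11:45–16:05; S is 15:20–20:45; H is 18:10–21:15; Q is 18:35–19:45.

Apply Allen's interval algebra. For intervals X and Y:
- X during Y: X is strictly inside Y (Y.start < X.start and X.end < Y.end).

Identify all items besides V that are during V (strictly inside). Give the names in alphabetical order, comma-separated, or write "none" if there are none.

Target V = [12:00, 15:15].
B [14:15, 16:05] → overlapped-by → no.
D [20:50, 21:05] → after → no.
E [13:20, 13:55] → during → yes.
G [11:45, 16:05] → contains → no.
H [18:10, 21:15] → after → no.
Q [18:35, 19:45] → after → no.
S [15:20, 20:45] → after → no.
Result: E.

E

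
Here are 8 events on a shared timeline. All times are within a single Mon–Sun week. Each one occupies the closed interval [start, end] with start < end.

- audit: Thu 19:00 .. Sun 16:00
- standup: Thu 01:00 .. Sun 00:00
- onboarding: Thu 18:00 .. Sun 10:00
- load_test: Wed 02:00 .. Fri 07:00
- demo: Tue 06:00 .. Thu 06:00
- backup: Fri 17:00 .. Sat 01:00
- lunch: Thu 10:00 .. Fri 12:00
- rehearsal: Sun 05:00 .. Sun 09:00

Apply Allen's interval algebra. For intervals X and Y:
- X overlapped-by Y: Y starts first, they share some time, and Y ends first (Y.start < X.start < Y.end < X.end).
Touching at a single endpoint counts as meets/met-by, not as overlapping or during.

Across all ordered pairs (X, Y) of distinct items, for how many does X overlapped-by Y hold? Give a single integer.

11

Checking all 56 ordered pairs for relation 'overlapped-by'; matching pairs in alphabetical order:
(audit, load_test): audit overlapped-by load_test ✓
(audit, lunch): audit overlapped-by lunch ✓
(audit, onboarding): audit overlapped-by onboarding ✓
(audit, standup): audit overlapped-by standup ✓
(load_test, demo): load_test overlapped-by demo ✓
(lunch, load_test): lunch overlapped-by load_test ✓
(onboarding, load_test): onboarding overlapped-by load_test ✓
(onboarding, lunch): onboarding overlapped-by lunch ✓
(onboarding, standup): onboarding overlapped-by standup ✓
(standup, demo): standup overlapped-by demo ✓
(standup, load_test): standup overlapped-by load_test ✓
Count: 11.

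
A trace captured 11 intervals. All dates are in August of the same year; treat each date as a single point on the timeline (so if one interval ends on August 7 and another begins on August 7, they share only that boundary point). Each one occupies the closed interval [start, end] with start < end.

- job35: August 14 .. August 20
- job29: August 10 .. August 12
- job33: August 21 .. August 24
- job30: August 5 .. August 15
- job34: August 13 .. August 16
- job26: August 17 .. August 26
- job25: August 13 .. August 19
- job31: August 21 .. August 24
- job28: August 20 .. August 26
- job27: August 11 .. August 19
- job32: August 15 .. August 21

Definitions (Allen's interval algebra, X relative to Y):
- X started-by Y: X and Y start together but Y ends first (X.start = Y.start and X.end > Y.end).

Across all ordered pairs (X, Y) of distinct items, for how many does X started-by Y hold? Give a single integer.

1

Checking all 110 ordered pairs for relation 'started-by'; matching pairs in alphabetical order:
(job25, job34): job25 started-by job34 ✓
Count: 1.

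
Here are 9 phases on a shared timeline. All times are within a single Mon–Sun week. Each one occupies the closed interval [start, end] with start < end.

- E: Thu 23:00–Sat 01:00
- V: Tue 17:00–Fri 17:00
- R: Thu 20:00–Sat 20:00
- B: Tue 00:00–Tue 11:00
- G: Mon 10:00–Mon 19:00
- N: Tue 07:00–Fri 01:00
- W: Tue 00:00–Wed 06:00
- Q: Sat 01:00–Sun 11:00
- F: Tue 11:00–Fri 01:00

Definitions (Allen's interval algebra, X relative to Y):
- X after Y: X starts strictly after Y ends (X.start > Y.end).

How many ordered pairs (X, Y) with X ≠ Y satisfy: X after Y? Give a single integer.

Checking all 72 ordered pairs for relation 'after'; matching pairs in alphabetical order:
(B, G): B after G ✓
(E, B): E after B ✓
(E, G): E after G ✓
(E, W): E after W ✓
(F, G): F after G ✓
(N, G): N after G ✓
(Q, B): Q after B ✓
(Q, F): Q after F ✓
(Q, G): Q after G ✓
(Q, N): Q after N ✓
(Q, V): Q after V ✓
(Q, W): Q after W ✓
(R, B): R after B ✓
(R, G): R after G ✓
(R, W): R after W ✓
(V, B): V after B ✓
(V, G): V after G ✓
(W, G): W after G ✓
Count: 18.

18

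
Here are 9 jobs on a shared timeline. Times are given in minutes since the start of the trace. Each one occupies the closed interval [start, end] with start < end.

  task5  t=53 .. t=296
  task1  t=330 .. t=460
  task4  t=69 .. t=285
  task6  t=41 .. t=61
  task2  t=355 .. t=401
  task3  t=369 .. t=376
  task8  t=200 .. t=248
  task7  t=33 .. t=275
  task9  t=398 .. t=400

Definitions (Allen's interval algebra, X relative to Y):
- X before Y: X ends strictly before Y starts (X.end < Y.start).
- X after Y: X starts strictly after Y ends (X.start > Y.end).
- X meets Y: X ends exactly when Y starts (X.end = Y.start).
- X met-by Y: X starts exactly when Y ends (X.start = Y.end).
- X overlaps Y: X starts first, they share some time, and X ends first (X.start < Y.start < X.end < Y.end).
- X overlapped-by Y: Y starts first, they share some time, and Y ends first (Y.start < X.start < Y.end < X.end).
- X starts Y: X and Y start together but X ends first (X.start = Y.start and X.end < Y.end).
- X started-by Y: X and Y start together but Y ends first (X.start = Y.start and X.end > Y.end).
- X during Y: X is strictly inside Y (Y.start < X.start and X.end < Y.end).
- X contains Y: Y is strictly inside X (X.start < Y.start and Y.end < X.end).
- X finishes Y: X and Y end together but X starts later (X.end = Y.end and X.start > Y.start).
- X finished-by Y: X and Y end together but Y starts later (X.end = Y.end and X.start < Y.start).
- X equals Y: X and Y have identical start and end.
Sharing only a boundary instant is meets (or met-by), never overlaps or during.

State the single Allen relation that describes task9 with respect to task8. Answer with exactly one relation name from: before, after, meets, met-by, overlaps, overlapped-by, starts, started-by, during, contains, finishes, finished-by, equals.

after

task9 = [t=398, t=400]; task8 = [t=200, t=248].
Compare endpoints: task9.start > task8.start, task9.start > task8.end, task9.end > task8.start, task9.end > task8.end.
That pattern is 'after'.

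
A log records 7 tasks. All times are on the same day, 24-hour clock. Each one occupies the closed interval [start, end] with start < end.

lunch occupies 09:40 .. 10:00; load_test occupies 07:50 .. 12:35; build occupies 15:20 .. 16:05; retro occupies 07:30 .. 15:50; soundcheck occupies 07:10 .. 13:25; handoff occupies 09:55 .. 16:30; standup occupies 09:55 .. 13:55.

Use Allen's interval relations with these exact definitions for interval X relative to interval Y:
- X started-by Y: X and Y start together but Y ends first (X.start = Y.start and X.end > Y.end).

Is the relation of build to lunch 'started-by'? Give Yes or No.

No

build = [15:20, 16:05], lunch = [09:40, 10:00].
Actual relation of build to lunch: after.
Asked whether 'started-by' holds → No.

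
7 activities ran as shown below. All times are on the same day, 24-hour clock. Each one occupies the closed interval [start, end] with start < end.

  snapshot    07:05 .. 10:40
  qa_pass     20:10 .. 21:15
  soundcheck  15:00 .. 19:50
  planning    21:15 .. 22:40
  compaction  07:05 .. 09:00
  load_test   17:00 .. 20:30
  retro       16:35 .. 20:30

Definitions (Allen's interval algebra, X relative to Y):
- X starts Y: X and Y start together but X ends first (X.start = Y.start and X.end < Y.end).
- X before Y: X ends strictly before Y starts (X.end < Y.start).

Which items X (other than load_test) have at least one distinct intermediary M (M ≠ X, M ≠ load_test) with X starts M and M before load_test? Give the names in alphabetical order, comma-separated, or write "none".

Target load_test = [17:00, 20:30].
Intermediaries M with M before load_test: compaction, snapshot.
Via compaction — items with X starts compaction: none.
Via snapshot — items with X starts snapshot: compaction.
Union: compaction.

compaction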